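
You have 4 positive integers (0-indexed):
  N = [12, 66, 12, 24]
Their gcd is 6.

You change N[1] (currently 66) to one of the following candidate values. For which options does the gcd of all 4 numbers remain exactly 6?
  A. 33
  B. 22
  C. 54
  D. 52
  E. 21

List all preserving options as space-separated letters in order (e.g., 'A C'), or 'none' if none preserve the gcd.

Answer: C

Derivation:
Old gcd = 6; gcd of others (without N[1]) = 12
New gcd for candidate v: gcd(12, v). Preserves old gcd iff gcd(12, v) = 6.
  Option A: v=33, gcd(12,33)=3 -> changes
  Option B: v=22, gcd(12,22)=2 -> changes
  Option C: v=54, gcd(12,54)=6 -> preserves
  Option D: v=52, gcd(12,52)=4 -> changes
  Option E: v=21, gcd(12,21)=3 -> changes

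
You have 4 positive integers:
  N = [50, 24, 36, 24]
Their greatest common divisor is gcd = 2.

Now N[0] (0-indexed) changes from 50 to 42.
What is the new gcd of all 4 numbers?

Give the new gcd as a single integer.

Numbers: [50, 24, 36, 24], gcd = 2
Change: index 0, 50 -> 42
gcd of the OTHER numbers (without index 0): gcd([24, 36, 24]) = 12
New gcd = gcd(g_others, new_val) = gcd(12, 42) = 6

Answer: 6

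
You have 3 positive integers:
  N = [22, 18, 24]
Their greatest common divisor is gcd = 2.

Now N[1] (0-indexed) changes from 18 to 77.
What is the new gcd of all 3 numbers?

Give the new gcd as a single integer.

Numbers: [22, 18, 24], gcd = 2
Change: index 1, 18 -> 77
gcd of the OTHER numbers (without index 1): gcd([22, 24]) = 2
New gcd = gcd(g_others, new_val) = gcd(2, 77) = 1

Answer: 1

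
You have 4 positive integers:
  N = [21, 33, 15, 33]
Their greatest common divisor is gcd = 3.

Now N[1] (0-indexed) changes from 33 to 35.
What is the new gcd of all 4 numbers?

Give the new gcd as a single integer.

Answer: 1

Derivation:
Numbers: [21, 33, 15, 33], gcd = 3
Change: index 1, 33 -> 35
gcd of the OTHER numbers (without index 1): gcd([21, 15, 33]) = 3
New gcd = gcd(g_others, new_val) = gcd(3, 35) = 1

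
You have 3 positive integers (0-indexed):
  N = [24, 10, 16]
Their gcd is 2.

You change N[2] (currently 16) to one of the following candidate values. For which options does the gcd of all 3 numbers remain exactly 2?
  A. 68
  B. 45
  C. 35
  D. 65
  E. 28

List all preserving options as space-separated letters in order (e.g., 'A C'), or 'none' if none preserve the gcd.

Answer: A E

Derivation:
Old gcd = 2; gcd of others (without N[2]) = 2
New gcd for candidate v: gcd(2, v). Preserves old gcd iff gcd(2, v) = 2.
  Option A: v=68, gcd(2,68)=2 -> preserves
  Option B: v=45, gcd(2,45)=1 -> changes
  Option C: v=35, gcd(2,35)=1 -> changes
  Option D: v=65, gcd(2,65)=1 -> changes
  Option E: v=28, gcd(2,28)=2 -> preserves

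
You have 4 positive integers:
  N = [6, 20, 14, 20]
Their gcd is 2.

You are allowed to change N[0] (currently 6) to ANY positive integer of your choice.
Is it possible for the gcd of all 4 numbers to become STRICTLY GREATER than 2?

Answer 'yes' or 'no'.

Answer: no

Derivation:
Current gcd = 2
gcd of all OTHER numbers (without N[0]=6): gcd([20, 14, 20]) = 2
The new gcd after any change is gcd(2, new_value).
This can be at most 2.
Since 2 = old gcd 2, the gcd can only stay the same or decrease.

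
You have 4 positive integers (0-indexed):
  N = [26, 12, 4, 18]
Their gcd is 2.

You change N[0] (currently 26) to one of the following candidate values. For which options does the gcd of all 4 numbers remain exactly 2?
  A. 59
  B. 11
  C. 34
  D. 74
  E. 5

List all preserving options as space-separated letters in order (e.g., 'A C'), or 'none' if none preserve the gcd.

Old gcd = 2; gcd of others (without N[0]) = 2
New gcd for candidate v: gcd(2, v). Preserves old gcd iff gcd(2, v) = 2.
  Option A: v=59, gcd(2,59)=1 -> changes
  Option B: v=11, gcd(2,11)=1 -> changes
  Option C: v=34, gcd(2,34)=2 -> preserves
  Option D: v=74, gcd(2,74)=2 -> preserves
  Option E: v=5, gcd(2,5)=1 -> changes

Answer: C D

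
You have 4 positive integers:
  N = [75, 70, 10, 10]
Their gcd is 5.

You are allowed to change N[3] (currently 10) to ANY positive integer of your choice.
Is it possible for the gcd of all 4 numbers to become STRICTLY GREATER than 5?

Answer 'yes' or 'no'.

Current gcd = 5
gcd of all OTHER numbers (without N[3]=10): gcd([75, 70, 10]) = 5
The new gcd after any change is gcd(5, new_value).
This can be at most 5.
Since 5 = old gcd 5, the gcd can only stay the same or decrease.

Answer: no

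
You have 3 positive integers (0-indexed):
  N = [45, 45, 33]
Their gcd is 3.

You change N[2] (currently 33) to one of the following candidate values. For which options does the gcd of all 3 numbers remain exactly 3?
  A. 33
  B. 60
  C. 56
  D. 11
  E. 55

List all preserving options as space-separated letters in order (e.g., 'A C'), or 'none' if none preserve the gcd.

Old gcd = 3; gcd of others (without N[2]) = 45
New gcd for candidate v: gcd(45, v). Preserves old gcd iff gcd(45, v) = 3.
  Option A: v=33, gcd(45,33)=3 -> preserves
  Option B: v=60, gcd(45,60)=15 -> changes
  Option C: v=56, gcd(45,56)=1 -> changes
  Option D: v=11, gcd(45,11)=1 -> changes
  Option E: v=55, gcd(45,55)=5 -> changes

Answer: A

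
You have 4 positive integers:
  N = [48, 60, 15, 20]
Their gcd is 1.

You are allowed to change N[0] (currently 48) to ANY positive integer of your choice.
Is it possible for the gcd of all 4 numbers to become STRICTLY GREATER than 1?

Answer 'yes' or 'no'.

Answer: yes

Derivation:
Current gcd = 1
gcd of all OTHER numbers (without N[0]=48): gcd([60, 15, 20]) = 5
The new gcd after any change is gcd(5, new_value).
This can be at most 5.
Since 5 > old gcd 1, the gcd CAN increase (e.g., set N[0] = 5).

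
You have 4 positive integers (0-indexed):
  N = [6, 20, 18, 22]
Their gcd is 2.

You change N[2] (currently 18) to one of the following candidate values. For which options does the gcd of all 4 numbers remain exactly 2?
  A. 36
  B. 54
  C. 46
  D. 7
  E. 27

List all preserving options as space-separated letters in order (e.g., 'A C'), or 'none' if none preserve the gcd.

Old gcd = 2; gcd of others (without N[2]) = 2
New gcd for candidate v: gcd(2, v). Preserves old gcd iff gcd(2, v) = 2.
  Option A: v=36, gcd(2,36)=2 -> preserves
  Option B: v=54, gcd(2,54)=2 -> preserves
  Option C: v=46, gcd(2,46)=2 -> preserves
  Option D: v=7, gcd(2,7)=1 -> changes
  Option E: v=27, gcd(2,27)=1 -> changes

Answer: A B C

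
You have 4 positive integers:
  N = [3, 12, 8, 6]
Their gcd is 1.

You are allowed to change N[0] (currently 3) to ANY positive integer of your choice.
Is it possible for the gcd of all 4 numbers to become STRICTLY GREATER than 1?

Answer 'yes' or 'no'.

Current gcd = 1
gcd of all OTHER numbers (without N[0]=3): gcd([12, 8, 6]) = 2
The new gcd after any change is gcd(2, new_value).
This can be at most 2.
Since 2 > old gcd 1, the gcd CAN increase (e.g., set N[0] = 2).

Answer: yes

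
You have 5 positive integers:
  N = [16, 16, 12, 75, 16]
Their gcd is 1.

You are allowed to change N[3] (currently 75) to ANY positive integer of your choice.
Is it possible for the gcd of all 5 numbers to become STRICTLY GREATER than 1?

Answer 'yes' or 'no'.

Answer: yes

Derivation:
Current gcd = 1
gcd of all OTHER numbers (without N[3]=75): gcd([16, 16, 12, 16]) = 4
The new gcd after any change is gcd(4, new_value).
This can be at most 4.
Since 4 > old gcd 1, the gcd CAN increase (e.g., set N[3] = 4).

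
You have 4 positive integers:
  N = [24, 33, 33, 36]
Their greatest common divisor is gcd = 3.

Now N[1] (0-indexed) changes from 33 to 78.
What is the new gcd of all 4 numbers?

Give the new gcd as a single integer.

Answer: 3

Derivation:
Numbers: [24, 33, 33, 36], gcd = 3
Change: index 1, 33 -> 78
gcd of the OTHER numbers (without index 1): gcd([24, 33, 36]) = 3
New gcd = gcd(g_others, new_val) = gcd(3, 78) = 3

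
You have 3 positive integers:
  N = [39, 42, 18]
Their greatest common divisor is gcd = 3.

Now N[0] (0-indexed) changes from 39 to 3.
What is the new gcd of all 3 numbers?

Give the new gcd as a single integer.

Answer: 3

Derivation:
Numbers: [39, 42, 18], gcd = 3
Change: index 0, 39 -> 3
gcd of the OTHER numbers (without index 0): gcd([42, 18]) = 6
New gcd = gcd(g_others, new_val) = gcd(6, 3) = 3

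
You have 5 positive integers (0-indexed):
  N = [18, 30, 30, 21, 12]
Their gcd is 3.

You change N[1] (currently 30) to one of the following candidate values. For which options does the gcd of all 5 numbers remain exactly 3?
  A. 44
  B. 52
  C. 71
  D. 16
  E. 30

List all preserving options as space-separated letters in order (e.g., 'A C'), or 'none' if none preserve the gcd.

Answer: E

Derivation:
Old gcd = 3; gcd of others (without N[1]) = 3
New gcd for candidate v: gcd(3, v). Preserves old gcd iff gcd(3, v) = 3.
  Option A: v=44, gcd(3,44)=1 -> changes
  Option B: v=52, gcd(3,52)=1 -> changes
  Option C: v=71, gcd(3,71)=1 -> changes
  Option D: v=16, gcd(3,16)=1 -> changes
  Option E: v=30, gcd(3,30)=3 -> preserves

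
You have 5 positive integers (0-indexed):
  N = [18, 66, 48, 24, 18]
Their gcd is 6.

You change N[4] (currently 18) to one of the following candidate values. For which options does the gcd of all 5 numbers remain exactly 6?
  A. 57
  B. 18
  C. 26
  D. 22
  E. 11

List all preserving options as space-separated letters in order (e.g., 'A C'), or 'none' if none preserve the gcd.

Old gcd = 6; gcd of others (without N[4]) = 6
New gcd for candidate v: gcd(6, v). Preserves old gcd iff gcd(6, v) = 6.
  Option A: v=57, gcd(6,57)=3 -> changes
  Option B: v=18, gcd(6,18)=6 -> preserves
  Option C: v=26, gcd(6,26)=2 -> changes
  Option D: v=22, gcd(6,22)=2 -> changes
  Option E: v=11, gcd(6,11)=1 -> changes

Answer: B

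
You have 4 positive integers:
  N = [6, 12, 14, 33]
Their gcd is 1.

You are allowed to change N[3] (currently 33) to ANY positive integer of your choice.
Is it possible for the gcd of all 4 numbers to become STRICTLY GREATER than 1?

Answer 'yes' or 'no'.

Current gcd = 1
gcd of all OTHER numbers (without N[3]=33): gcd([6, 12, 14]) = 2
The new gcd after any change is gcd(2, new_value).
This can be at most 2.
Since 2 > old gcd 1, the gcd CAN increase (e.g., set N[3] = 2).

Answer: yes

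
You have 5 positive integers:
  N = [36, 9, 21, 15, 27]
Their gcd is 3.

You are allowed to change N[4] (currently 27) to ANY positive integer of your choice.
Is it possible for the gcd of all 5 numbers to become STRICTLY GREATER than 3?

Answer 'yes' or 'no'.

Answer: no

Derivation:
Current gcd = 3
gcd of all OTHER numbers (without N[4]=27): gcd([36, 9, 21, 15]) = 3
The new gcd after any change is gcd(3, new_value).
This can be at most 3.
Since 3 = old gcd 3, the gcd can only stay the same or decrease.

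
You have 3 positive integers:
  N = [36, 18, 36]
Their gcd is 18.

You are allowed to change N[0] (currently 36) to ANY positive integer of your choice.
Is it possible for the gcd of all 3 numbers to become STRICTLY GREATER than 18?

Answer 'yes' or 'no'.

Current gcd = 18
gcd of all OTHER numbers (without N[0]=36): gcd([18, 36]) = 18
The new gcd after any change is gcd(18, new_value).
This can be at most 18.
Since 18 = old gcd 18, the gcd can only stay the same or decrease.

Answer: no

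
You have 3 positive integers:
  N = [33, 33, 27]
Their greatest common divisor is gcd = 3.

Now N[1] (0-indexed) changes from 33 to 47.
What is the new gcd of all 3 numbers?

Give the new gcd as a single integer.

Answer: 1

Derivation:
Numbers: [33, 33, 27], gcd = 3
Change: index 1, 33 -> 47
gcd of the OTHER numbers (without index 1): gcd([33, 27]) = 3
New gcd = gcd(g_others, new_val) = gcd(3, 47) = 1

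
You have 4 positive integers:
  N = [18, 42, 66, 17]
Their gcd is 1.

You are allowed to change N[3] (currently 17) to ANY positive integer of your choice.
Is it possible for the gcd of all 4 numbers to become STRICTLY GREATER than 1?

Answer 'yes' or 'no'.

Current gcd = 1
gcd of all OTHER numbers (without N[3]=17): gcd([18, 42, 66]) = 6
The new gcd after any change is gcd(6, new_value).
This can be at most 6.
Since 6 > old gcd 1, the gcd CAN increase (e.g., set N[3] = 6).

Answer: yes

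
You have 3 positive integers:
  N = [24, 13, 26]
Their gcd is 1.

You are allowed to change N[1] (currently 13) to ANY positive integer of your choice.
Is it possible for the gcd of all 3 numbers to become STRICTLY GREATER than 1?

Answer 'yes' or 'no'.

Current gcd = 1
gcd of all OTHER numbers (without N[1]=13): gcd([24, 26]) = 2
The new gcd after any change is gcd(2, new_value).
This can be at most 2.
Since 2 > old gcd 1, the gcd CAN increase (e.g., set N[1] = 2).

Answer: yes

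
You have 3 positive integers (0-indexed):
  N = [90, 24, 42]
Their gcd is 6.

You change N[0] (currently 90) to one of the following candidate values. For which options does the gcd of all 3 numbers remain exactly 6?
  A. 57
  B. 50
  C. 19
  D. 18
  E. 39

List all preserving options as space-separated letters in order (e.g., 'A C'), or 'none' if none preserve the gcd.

Old gcd = 6; gcd of others (without N[0]) = 6
New gcd for candidate v: gcd(6, v). Preserves old gcd iff gcd(6, v) = 6.
  Option A: v=57, gcd(6,57)=3 -> changes
  Option B: v=50, gcd(6,50)=2 -> changes
  Option C: v=19, gcd(6,19)=1 -> changes
  Option D: v=18, gcd(6,18)=6 -> preserves
  Option E: v=39, gcd(6,39)=3 -> changes

Answer: D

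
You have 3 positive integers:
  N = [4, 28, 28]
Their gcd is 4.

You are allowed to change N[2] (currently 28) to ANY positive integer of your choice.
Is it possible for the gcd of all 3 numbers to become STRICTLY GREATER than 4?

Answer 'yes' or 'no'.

Current gcd = 4
gcd of all OTHER numbers (without N[2]=28): gcd([4, 28]) = 4
The new gcd after any change is gcd(4, new_value).
This can be at most 4.
Since 4 = old gcd 4, the gcd can only stay the same or decrease.

Answer: no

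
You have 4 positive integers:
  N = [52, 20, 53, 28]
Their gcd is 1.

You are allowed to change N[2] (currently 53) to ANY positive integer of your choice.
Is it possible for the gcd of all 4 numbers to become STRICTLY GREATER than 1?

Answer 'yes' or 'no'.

Current gcd = 1
gcd of all OTHER numbers (without N[2]=53): gcd([52, 20, 28]) = 4
The new gcd after any change is gcd(4, new_value).
This can be at most 4.
Since 4 > old gcd 1, the gcd CAN increase (e.g., set N[2] = 4).

Answer: yes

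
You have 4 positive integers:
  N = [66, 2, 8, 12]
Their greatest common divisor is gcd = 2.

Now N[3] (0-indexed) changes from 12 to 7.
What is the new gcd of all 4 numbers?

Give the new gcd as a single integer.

Numbers: [66, 2, 8, 12], gcd = 2
Change: index 3, 12 -> 7
gcd of the OTHER numbers (without index 3): gcd([66, 2, 8]) = 2
New gcd = gcd(g_others, new_val) = gcd(2, 7) = 1

Answer: 1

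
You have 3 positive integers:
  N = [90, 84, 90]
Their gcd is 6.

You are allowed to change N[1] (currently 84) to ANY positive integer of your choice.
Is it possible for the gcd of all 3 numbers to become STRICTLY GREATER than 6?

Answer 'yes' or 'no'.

Current gcd = 6
gcd of all OTHER numbers (without N[1]=84): gcd([90, 90]) = 90
The new gcd after any change is gcd(90, new_value).
This can be at most 90.
Since 90 > old gcd 6, the gcd CAN increase (e.g., set N[1] = 90).

Answer: yes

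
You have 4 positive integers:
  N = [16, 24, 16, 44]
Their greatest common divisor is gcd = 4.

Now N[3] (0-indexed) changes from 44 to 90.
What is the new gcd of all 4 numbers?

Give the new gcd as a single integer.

Numbers: [16, 24, 16, 44], gcd = 4
Change: index 3, 44 -> 90
gcd of the OTHER numbers (without index 3): gcd([16, 24, 16]) = 8
New gcd = gcd(g_others, new_val) = gcd(8, 90) = 2

Answer: 2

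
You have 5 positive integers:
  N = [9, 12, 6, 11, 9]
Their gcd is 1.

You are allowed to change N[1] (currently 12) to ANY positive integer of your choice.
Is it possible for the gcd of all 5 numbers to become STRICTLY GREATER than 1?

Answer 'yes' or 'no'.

Current gcd = 1
gcd of all OTHER numbers (without N[1]=12): gcd([9, 6, 11, 9]) = 1
The new gcd after any change is gcd(1, new_value).
This can be at most 1.
Since 1 = old gcd 1, the gcd can only stay the same or decrease.

Answer: no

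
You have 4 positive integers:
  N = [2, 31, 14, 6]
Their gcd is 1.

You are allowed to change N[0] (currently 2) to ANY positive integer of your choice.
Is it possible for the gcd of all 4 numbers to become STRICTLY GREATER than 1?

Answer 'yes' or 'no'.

Current gcd = 1
gcd of all OTHER numbers (without N[0]=2): gcd([31, 14, 6]) = 1
The new gcd after any change is gcd(1, new_value).
This can be at most 1.
Since 1 = old gcd 1, the gcd can only stay the same or decrease.

Answer: no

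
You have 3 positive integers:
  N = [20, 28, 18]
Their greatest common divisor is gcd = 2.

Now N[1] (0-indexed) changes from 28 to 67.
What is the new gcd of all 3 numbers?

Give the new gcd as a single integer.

Answer: 1

Derivation:
Numbers: [20, 28, 18], gcd = 2
Change: index 1, 28 -> 67
gcd of the OTHER numbers (without index 1): gcd([20, 18]) = 2
New gcd = gcd(g_others, new_val) = gcd(2, 67) = 1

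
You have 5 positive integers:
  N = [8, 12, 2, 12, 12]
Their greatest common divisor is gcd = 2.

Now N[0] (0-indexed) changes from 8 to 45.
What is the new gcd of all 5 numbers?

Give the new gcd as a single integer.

Numbers: [8, 12, 2, 12, 12], gcd = 2
Change: index 0, 8 -> 45
gcd of the OTHER numbers (without index 0): gcd([12, 2, 12, 12]) = 2
New gcd = gcd(g_others, new_val) = gcd(2, 45) = 1

Answer: 1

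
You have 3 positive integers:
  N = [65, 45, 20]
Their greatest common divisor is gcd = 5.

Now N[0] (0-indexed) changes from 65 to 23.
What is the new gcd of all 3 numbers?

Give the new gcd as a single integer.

Answer: 1

Derivation:
Numbers: [65, 45, 20], gcd = 5
Change: index 0, 65 -> 23
gcd of the OTHER numbers (without index 0): gcd([45, 20]) = 5
New gcd = gcd(g_others, new_val) = gcd(5, 23) = 1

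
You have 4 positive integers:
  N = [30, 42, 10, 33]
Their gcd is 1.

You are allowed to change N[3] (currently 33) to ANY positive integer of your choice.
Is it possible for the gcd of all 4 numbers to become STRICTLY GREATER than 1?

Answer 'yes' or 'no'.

Current gcd = 1
gcd of all OTHER numbers (without N[3]=33): gcd([30, 42, 10]) = 2
The new gcd after any change is gcd(2, new_value).
This can be at most 2.
Since 2 > old gcd 1, the gcd CAN increase (e.g., set N[3] = 2).

Answer: yes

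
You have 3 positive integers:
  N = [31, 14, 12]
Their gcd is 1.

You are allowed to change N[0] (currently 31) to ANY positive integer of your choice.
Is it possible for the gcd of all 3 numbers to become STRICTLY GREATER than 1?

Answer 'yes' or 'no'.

Answer: yes

Derivation:
Current gcd = 1
gcd of all OTHER numbers (without N[0]=31): gcd([14, 12]) = 2
The new gcd after any change is gcd(2, new_value).
This can be at most 2.
Since 2 > old gcd 1, the gcd CAN increase (e.g., set N[0] = 2).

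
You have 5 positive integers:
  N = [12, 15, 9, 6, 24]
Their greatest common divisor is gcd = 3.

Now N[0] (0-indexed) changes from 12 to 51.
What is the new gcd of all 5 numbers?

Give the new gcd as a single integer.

Numbers: [12, 15, 9, 6, 24], gcd = 3
Change: index 0, 12 -> 51
gcd of the OTHER numbers (without index 0): gcd([15, 9, 6, 24]) = 3
New gcd = gcd(g_others, new_val) = gcd(3, 51) = 3

Answer: 3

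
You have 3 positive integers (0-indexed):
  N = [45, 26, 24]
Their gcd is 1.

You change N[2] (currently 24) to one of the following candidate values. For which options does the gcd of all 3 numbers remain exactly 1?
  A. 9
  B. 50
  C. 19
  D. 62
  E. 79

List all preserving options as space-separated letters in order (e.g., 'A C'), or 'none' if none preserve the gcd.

Answer: A B C D E

Derivation:
Old gcd = 1; gcd of others (without N[2]) = 1
New gcd for candidate v: gcd(1, v). Preserves old gcd iff gcd(1, v) = 1.
  Option A: v=9, gcd(1,9)=1 -> preserves
  Option B: v=50, gcd(1,50)=1 -> preserves
  Option C: v=19, gcd(1,19)=1 -> preserves
  Option D: v=62, gcd(1,62)=1 -> preserves
  Option E: v=79, gcd(1,79)=1 -> preserves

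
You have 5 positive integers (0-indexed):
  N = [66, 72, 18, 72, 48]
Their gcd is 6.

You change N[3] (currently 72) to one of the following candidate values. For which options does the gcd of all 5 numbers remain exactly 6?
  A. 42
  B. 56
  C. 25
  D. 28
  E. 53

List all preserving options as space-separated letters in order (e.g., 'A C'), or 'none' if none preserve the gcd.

Answer: A

Derivation:
Old gcd = 6; gcd of others (without N[3]) = 6
New gcd for candidate v: gcd(6, v). Preserves old gcd iff gcd(6, v) = 6.
  Option A: v=42, gcd(6,42)=6 -> preserves
  Option B: v=56, gcd(6,56)=2 -> changes
  Option C: v=25, gcd(6,25)=1 -> changes
  Option D: v=28, gcd(6,28)=2 -> changes
  Option E: v=53, gcd(6,53)=1 -> changes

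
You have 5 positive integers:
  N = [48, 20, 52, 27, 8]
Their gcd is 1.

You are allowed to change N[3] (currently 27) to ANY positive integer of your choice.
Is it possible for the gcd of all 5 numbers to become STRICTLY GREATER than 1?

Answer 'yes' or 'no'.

Current gcd = 1
gcd of all OTHER numbers (without N[3]=27): gcd([48, 20, 52, 8]) = 4
The new gcd after any change is gcd(4, new_value).
This can be at most 4.
Since 4 > old gcd 1, the gcd CAN increase (e.g., set N[3] = 4).

Answer: yes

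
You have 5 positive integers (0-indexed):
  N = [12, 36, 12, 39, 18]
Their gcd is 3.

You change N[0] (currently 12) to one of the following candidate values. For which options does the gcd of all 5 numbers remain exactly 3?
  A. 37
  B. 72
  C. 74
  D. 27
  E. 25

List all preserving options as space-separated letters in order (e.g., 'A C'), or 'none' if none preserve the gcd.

Answer: B D

Derivation:
Old gcd = 3; gcd of others (without N[0]) = 3
New gcd for candidate v: gcd(3, v). Preserves old gcd iff gcd(3, v) = 3.
  Option A: v=37, gcd(3,37)=1 -> changes
  Option B: v=72, gcd(3,72)=3 -> preserves
  Option C: v=74, gcd(3,74)=1 -> changes
  Option D: v=27, gcd(3,27)=3 -> preserves
  Option E: v=25, gcd(3,25)=1 -> changes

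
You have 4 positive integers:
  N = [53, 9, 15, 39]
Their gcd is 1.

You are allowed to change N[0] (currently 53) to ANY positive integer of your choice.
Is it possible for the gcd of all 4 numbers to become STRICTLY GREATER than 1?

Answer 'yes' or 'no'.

Answer: yes

Derivation:
Current gcd = 1
gcd of all OTHER numbers (without N[0]=53): gcd([9, 15, 39]) = 3
The new gcd after any change is gcd(3, new_value).
This can be at most 3.
Since 3 > old gcd 1, the gcd CAN increase (e.g., set N[0] = 3).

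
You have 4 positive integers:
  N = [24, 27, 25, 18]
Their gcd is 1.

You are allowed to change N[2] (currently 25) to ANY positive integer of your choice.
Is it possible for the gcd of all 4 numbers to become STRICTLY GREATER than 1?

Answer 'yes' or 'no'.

Answer: yes

Derivation:
Current gcd = 1
gcd of all OTHER numbers (without N[2]=25): gcd([24, 27, 18]) = 3
The new gcd after any change is gcd(3, new_value).
This can be at most 3.
Since 3 > old gcd 1, the gcd CAN increase (e.g., set N[2] = 3).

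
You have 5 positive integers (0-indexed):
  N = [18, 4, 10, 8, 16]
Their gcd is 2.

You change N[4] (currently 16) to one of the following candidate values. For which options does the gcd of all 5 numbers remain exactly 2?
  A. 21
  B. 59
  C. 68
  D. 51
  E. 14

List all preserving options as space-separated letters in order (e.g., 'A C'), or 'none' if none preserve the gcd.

Answer: C E

Derivation:
Old gcd = 2; gcd of others (without N[4]) = 2
New gcd for candidate v: gcd(2, v). Preserves old gcd iff gcd(2, v) = 2.
  Option A: v=21, gcd(2,21)=1 -> changes
  Option B: v=59, gcd(2,59)=1 -> changes
  Option C: v=68, gcd(2,68)=2 -> preserves
  Option D: v=51, gcd(2,51)=1 -> changes
  Option E: v=14, gcd(2,14)=2 -> preserves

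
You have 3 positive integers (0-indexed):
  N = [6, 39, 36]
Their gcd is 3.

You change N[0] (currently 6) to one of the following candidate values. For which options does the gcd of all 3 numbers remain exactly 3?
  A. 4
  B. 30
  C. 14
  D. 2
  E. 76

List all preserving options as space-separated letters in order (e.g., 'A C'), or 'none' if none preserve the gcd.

Old gcd = 3; gcd of others (without N[0]) = 3
New gcd for candidate v: gcd(3, v). Preserves old gcd iff gcd(3, v) = 3.
  Option A: v=4, gcd(3,4)=1 -> changes
  Option B: v=30, gcd(3,30)=3 -> preserves
  Option C: v=14, gcd(3,14)=1 -> changes
  Option D: v=2, gcd(3,2)=1 -> changes
  Option E: v=76, gcd(3,76)=1 -> changes

Answer: B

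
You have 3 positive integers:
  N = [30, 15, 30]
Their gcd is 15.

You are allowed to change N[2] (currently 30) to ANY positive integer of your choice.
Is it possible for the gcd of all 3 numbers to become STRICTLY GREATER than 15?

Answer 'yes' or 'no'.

Answer: no

Derivation:
Current gcd = 15
gcd of all OTHER numbers (without N[2]=30): gcd([30, 15]) = 15
The new gcd after any change is gcd(15, new_value).
This can be at most 15.
Since 15 = old gcd 15, the gcd can only stay the same or decrease.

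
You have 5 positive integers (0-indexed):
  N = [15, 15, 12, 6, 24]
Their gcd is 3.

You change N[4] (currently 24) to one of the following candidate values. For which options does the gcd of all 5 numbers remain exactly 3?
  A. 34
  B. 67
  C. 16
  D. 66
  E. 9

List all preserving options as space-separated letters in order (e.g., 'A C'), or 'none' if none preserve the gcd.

Old gcd = 3; gcd of others (without N[4]) = 3
New gcd for candidate v: gcd(3, v). Preserves old gcd iff gcd(3, v) = 3.
  Option A: v=34, gcd(3,34)=1 -> changes
  Option B: v=67, gcd(3,67)=1 -> changes
  Option C: v=16, gcd(3,16)=1 -> changes
  Option D: v=66, gcd(3,66)=3 -> preserves
  Option E: v=9, gcd(3,9)=3 -> preserves

Answer: D E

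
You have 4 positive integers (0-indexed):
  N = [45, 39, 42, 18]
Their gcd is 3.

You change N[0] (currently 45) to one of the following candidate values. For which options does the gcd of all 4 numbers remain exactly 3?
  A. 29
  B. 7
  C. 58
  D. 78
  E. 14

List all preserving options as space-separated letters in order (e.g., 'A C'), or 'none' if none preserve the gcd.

Answer: D

Derivation:
Old gcd = 3; gcd of others (without N[0]) = 3
New gcd for candidate v: gcd(3, v). Preserves old gcd iff gcd(3, v) = 3.
  Option A: v=29, gcd(3,29)=1 -> changes
  Option B: v=7, gcd(3,7)=1 -> changes
  Option C: v=58, gcd(3,58)=1 -> changes
  Option D: v=78, gcd(3,78)=3 -> preserves
  Option E: v=14, gcd(3,14)=1 -> changes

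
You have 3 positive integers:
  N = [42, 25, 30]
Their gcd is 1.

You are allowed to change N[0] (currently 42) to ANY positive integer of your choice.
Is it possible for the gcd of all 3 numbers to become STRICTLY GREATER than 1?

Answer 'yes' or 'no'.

Answer: yes

Derivation:
Current gcd = 1
gcd of all OTHER numbers (without N[0]=42): gcd([25, 30]) = 5
The new gcd after any change is gcd(5, new_value).
This can be at most 5.
Since 5 > old gcd 1, the gcd CAN increase (e.g., set N[0] = 5).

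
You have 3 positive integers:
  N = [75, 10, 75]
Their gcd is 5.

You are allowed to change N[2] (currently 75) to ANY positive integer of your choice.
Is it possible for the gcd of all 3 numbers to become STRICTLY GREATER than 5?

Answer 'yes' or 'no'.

Answer: no

Derivation:
Current gcd = 5
gcd of all OTHER numbers (without N[2]=75): gcd([75, 10]) = 5
The new gcd after any change is gcd(5, new_value).
This can be at most 5.
Since 5 = old gcd 5, the gcd can only stay the same or decrease.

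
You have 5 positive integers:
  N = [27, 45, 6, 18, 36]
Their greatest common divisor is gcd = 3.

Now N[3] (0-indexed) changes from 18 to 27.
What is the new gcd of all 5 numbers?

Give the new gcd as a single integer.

Answer: 3

Derivation:
Numbers: [27, 45, 6, 18, 36], gcd = 3
Change: index 3, 18 -> 27
gcd of the OTHER numbers (without index 3): gcd([27, 45, 6, 36]) = 3
New gcd = gcd(g_others, new_val) = gcd(3, 27) = 3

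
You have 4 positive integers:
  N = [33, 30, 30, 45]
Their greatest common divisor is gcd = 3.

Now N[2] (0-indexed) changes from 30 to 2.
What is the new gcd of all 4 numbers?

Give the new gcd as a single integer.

Numbers: [33, 30, 30, 45], gcd = 3
Change: index 2, 30 -> 2
gcd of the OTHER numbers (without index 2): gcd([33, 30, 45]) = 3
New gcd = gcd(g_others, new_val) = gcd(3, 2) = 1

Answer: 1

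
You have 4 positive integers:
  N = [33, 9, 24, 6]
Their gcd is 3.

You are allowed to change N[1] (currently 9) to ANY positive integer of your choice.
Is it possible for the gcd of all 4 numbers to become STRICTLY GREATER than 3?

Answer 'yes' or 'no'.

Answer: no

Derivation:
Current gcd = 3
gcd of all OTHER numbers (without N[1]=9): gcd([33, 24, 6]) = 3
The new gcd after any change is gcd(3, new_value).
This can be at most 3.
Since 3 = old gcd 3, the gcd can only stay the same or decrease.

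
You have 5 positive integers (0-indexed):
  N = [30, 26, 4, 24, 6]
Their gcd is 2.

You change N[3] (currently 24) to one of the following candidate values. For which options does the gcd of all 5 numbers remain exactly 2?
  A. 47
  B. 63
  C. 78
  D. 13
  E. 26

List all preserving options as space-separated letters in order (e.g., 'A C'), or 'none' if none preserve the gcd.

Answer: C E

Derivation:
Old gcd = 2; gcd of others (without N[3]) = 2
New gcd for candidate v: gcd(2, v). Preserves old gcd iff gcd(2, v) = 2.
  Option A: v=47, gcd(2,47)=1 -> changes
  Option B: v=63, gcd(2,63)=1 -> changes
  Option C: v=78, gcd(2,78)=2 -> preserves
  Option D: v=13, gcd(2,13)=1 -> changes
  Option E: v=26, gcd(2,26)=2 -> preserves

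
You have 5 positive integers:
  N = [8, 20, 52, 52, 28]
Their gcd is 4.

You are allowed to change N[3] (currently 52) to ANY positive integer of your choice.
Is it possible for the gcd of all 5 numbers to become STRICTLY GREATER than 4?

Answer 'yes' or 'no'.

Current gcd = 4
gcd of all OTHER numbers (without N[3]=52): gcd([8, 20, 52, 28]) = 4
The new gcd after any change is gcd(4, new_value).
This can be at most 4.
Since 4 = old gcd 4, the gcd can only stay the same or decrease.

Answer: no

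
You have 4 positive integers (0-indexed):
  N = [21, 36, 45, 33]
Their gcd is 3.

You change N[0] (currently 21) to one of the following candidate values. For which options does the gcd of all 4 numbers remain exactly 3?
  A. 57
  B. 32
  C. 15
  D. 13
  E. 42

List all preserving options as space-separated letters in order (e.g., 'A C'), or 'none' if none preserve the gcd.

Answer: A C E

Derivation:
Old gcd = 3; gcd of others (without N[0]) = 3
New gcd for candidate v: gcd(3, v). Preserves old gcd iff gcd(3, v) = 3.
  Option A: v=57, gcd(3,57)=3 -> preserves
  Option B: v=32, gcd(3,32)=1 -> changes
  Option C: v=15, gcd(3,15)=3 -> preserves
  Option D: v=13, gcd(3,13)=1 -> changes
  Option E: v=42, gcd(3,42)=3 -> preserves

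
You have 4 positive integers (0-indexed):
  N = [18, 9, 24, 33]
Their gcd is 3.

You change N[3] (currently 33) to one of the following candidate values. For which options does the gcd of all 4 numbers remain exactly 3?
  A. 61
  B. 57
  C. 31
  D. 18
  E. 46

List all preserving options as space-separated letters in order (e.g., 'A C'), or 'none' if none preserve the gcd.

Answer: B D

Derivation:
Old gcd = 3; gcd of others (without N[3]) = 3
New gcd for candidate v: gcd(3, v). Preserves old gcd iff gcd(3, v) = 3.
  Option A: v=61, gcd(3,61)=1 -> changes
  Option B: v=57, gcd(3,57)=3 -> preserves
  Option C: v=31, gcd(3,31)=1 -> changes
  Option D: v=18, gcd(3,18)=3 -> preserves
  Option E: v=46, gcd(3,46)=1 -> changes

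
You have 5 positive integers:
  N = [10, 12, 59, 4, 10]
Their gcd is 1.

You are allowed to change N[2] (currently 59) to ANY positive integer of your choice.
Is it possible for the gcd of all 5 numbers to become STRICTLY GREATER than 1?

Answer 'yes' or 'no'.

Current gcd = 1
gcd of all OTHER numbers (without N[2]=59): gcd([10, 12, 4, 10]) = 2
The new gcd after any change is gcd(2, new_value).
This can be at most 2.
Since 2 > old gcd 1, the gcd CAN increase (e.g., set N[2] = 2).

Answer: yes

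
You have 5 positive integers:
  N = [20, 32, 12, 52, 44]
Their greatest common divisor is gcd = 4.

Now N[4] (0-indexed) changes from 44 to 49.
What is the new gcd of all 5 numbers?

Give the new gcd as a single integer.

Answer: 1

Derivation:
Numbers: [20, 32, 12, 52, 44], gcd = 4
Change: index 4, 44 -> 49
gcd of the OTHER numbers (without index 4): gcd([20, 32, 12, 52]) = 4
New gcd = gcd(g_others, new_val) = gcd(4, 49) = 1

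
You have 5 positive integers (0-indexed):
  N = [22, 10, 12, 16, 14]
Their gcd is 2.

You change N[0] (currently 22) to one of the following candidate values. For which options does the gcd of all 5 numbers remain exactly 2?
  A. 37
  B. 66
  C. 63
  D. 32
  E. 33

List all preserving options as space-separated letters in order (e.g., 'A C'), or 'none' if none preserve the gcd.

Old gcd = 2; gcd of others (without N[0]) = 2
New gcd for candidate v: gcd(2, v). Preserves old gcd iff gcd(2, v) = 2.
  Option A: v=37, gcd(2,37)=1 -> changes
  Option B: v=66, gcd(2,66)=2 -> preserves
  Option C: v=63, gcd(2,63)=1 -> changes
  Option D: v=32, gcd(2,32)=2 -> preserves
  Option E: v=33, gcd(2,33)=1 -> changes

Answer: B D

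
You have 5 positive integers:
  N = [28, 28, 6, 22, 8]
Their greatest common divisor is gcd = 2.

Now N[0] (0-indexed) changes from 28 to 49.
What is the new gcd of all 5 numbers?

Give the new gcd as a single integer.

Answer: 1

Derivation:
Numbers: [28, 28, 6, 22, 8], gcd = 2
Change: index 0, 28 -> 49
gcd of the OTHER numbers (without index 0): gcd([28, 6, 22, 8]) = 2
New gcd = gcd(g_others, new_val) = gcd(2, 49) = 1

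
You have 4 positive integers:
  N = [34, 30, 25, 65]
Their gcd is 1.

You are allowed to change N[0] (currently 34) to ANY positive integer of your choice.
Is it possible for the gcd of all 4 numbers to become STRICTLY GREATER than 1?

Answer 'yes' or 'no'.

Current gcd = 1
gcd of all OTHER numbers (without N[0]=34): gcd([30, 25, 65]) = 5
The new gcd after any change is gcd(5, new_value).
This can be at most 5.
Since 5 > old gcd 1, the gcd CAN increase (e.g., set N[0] = 5).

Answer: yes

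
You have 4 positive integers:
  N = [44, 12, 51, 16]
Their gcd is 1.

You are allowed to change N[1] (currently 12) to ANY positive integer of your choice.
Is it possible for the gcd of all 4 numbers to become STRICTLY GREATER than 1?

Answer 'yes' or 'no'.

Current gcd = 1
gcd of all OTHER numbers (without N[1]=12): gcd([44, 51, 16]) = 1
The new gcd after any change is gcd(1, new_value).
This can be at most 1.
Since 1 = old gcd 1, the gcd can only stay the same or decrease.

Answer: no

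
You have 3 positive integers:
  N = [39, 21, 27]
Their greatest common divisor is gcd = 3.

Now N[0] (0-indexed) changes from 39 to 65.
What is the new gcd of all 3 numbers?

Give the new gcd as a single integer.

Numbers: [39, 21, 27], gcd = 3
Change: index 0, 39 -> 65
gcd of the OTHER numbers (without index 0): gcd([21, 27]) = 3
New gcd = gcd(g_others, new_val) = gcd(3, 65) = 1

Answer: 1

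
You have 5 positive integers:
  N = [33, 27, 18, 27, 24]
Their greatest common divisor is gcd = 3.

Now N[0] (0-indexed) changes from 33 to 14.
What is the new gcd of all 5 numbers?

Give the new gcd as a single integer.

Numbers: [33, 27, 18, 27, 24], gcd = 3
Change: index 0, 33 -> 14
gcd of the OTHER numbers (without index 0): gcd([27, 18, 27, 24]) = 3
New gcd = gcd(g_others, new_val) = gcd(3, 14) = 1

Answer: 1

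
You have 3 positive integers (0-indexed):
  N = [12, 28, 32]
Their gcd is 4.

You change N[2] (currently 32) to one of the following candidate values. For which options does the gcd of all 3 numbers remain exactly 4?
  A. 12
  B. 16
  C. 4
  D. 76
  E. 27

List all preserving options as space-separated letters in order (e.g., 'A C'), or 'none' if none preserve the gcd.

Answer: A B C D

Derivation:
Old gcd = 4; gcd of others (without N[2]) = 4
New gcd for candidate v: gcd(4, v). Preserves old gcd iff gcd(4, v) = 4.
  Option A: v=12, gcd(4,12)=4 -> preserves
  Option B: v=16, gcd(4,16)=4 -> preserves
  Option C: v=4, gcd(4,4)=4 -> preserves
  Option D: v=76, gcd(4,76)=4 -> preserves
  Option E: v=27, gcd(4,27)=1 -> changes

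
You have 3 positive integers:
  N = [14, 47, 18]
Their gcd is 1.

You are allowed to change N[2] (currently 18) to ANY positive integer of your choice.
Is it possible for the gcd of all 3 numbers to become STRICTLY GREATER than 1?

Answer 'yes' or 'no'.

Answer: no

Derivation:
Current gcd = 1
gcd of all OTHER numbers (without N[2]=18): gcd([14, 47]) = 1
The new gcd after any change is gcd(1, new_value).
This can be at most 1.
Since 1 = old gcd 1, the gcd can only stay the same or decrease.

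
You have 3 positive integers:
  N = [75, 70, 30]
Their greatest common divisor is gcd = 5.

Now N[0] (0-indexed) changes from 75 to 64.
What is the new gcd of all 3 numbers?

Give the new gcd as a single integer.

Answer: 2

Derivation:
Numbers: [75, 70, 30], gcd = 5
Change: index 0, 75 -> 64
gcd of the OTHER numbers (without index 0): gcd([70, 30]) = 10
New gcd = gcd(g_others, new_val) = gcd(10, 64) = 2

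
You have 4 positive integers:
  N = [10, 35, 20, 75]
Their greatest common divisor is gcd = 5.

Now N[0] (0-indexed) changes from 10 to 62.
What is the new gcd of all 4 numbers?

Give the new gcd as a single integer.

Numbers: [10, 35, 20, 75], gcd = 5
Change: index 0, 10 -> 62
gcd of the OTHER numbers (without index 0): gcd([35, 20, 75]) = 5
New gcd = gcd(g_others, new_val) = gcd(5, 62) = 1

Answer: 1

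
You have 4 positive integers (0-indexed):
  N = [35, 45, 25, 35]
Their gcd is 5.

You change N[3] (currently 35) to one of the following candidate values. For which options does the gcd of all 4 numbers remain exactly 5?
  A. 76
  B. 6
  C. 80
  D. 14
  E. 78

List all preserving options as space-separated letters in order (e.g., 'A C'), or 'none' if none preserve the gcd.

Answer: C

Derivation:
Old gcd = 5; gcd of others (without N[3]) = 5
New gcd for candidate v: gcd(5, v). Preserves old gcd iff gcd(5, v) = 5.
  Option A: v=76, gcd(5,76)=1 -> changes
  Option B: v=6, gcd(5,6)=1 -> changes
  Option C: v=80, gcd(5,80)=5 -> preserves
  Option D: v=14, gcd(5,14)=1 -> changes
  Option E: v=78, gcd(5,78)=1 -> changes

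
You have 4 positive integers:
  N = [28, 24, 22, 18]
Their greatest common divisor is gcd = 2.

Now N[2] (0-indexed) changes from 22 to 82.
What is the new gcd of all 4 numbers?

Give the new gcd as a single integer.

Numbers: [28, 24, 22, 18], gcd = 2
Change: index 2, 22 -> 82
gcd of the OTHER numbers (without index 2): gcd([28, 24, 18]) = 2
New gcd = gcd(g_others, new_val) = gcd(2, 82) = 2

Answer: 2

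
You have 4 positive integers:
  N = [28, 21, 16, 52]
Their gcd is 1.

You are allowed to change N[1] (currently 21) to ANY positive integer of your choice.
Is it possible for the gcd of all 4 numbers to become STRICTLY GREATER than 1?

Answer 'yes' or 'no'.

Answer: yes

Derivation:
Current gcd = 1
gcd of all OTHER numbers (without N[1]=21): gcd([28, 16, 52]) = 4
The new gcd after any change is gcd(4, new_value).
This can be at most 4.
Since 4 > old gcd 1, the gcd CAN increase (e.g., set N[1] = 4).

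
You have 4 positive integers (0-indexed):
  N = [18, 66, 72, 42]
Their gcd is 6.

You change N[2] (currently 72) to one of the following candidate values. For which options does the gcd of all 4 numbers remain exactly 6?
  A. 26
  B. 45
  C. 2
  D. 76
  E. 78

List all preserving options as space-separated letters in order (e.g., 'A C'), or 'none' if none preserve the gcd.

Old gcd = 6; gcd of others (without N[2]) = 6
New gcd for candidate v: gcd(6, v). Preserves old gcd iff gcd(6, v) = 6.
  Option A: v=26, gcd(6,26)=2 -> changes
  Option B: v=45, gcd(6,45)=3 -> changes
  Option C: v=2, gcd(6,2)=2 -> changes
  Option D: v=76, gcd(6,76)=2 -> changes
  Option E: v=78, gcd(6,78)=6 -> preserves

Answer: E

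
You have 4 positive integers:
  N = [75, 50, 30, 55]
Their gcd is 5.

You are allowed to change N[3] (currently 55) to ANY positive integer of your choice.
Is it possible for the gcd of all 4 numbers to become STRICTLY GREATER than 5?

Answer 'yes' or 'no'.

Answer: no

Derivation:
Current gcd = 5
gcd of all OTHER numbers (without N[3]=55): gcd([75, 50, 30]) = 5
The new gcd after any change is gcd(5, new_value).
This can be at most 5.
Since 5 = old gcd 5, the gcd can only stay the same or decrease.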